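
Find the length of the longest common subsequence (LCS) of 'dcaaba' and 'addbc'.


DP table for LCS of 'dcaaba' and 'addbc':
       a  d  d  b  c
    0  0  0  0  0  0
  d 0  0  1  1  1  1
  c 0  0  1  1  1  2
  a 0  1  1  1  1  2
  a 0  1  1  1  1  2
  b 0  1  1  1  2  2
  a 0  1  1  1  2  2
LCS: 'dc'
LCS length = 2

2


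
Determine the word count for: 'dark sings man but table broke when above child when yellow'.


Counting words by splitting on spaces:
  Word 1: 'dark'
  Word 2: 'sings'
  Word 3: 'man'
  Word 4: 'but'
  Word 5: 'table'
  Word 6: 'broke'
  Word 7: 'when'
  Word 8: 'above'
  Word 9: 'child'
  Word 10: 'when'
  Word 11: 'yellow'
Total words: 11

11


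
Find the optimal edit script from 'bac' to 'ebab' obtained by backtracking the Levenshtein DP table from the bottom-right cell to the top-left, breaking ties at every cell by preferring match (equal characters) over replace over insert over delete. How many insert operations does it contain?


Edit distance = 2. Backtracking from cell (3, 4) with preference match > replace > insert > delete,
then listing the resulting alignment 'bac' -> 'ebab' left to right:
  Step 1: insert 'e' [insertion #1]
  Step 2: keep 'b'
  Step 3: keep 'a'
  Step 4: replace c->b
Total insertions: 1

1


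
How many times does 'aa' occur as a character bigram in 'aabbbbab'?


Scanning 'aabbbbab' for bigram 'aa':
  Position 0: 'aa' -> MATCH
  Position 1: 'ab' -> no
  Position 2: 'bb' -> no
  Position 3: 'bb' -> no
  Position 4: 'bb' -> no
  Position 5: 'ba' -> no
  Position 6: 'ab' -> no
Total matches: 1

1


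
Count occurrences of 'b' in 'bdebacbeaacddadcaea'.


Scanning 'bdebacbeaacddadcaea' for 'b':
  Position 0: 'b' -> MATCH (count: 1)
  Position 3: 'b' -> MATCH (count: 2)
  Position 6: 'b' -> MATCH (count: 3)
Total occurrences of 'b': 3

3


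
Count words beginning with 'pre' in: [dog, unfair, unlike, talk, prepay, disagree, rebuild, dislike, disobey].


Checking each word for prefix 'pre':
  'dog' -> no (count: 0)
  'unfair' -> no (count: 0)
  'unlike' -> no (count: 0)
  'talk' -> no (count: 0)
  'prepay' -> YES, starts with 'pre' (count: 1)
  'disagree' -> no (count: 1)
  'rebuild' -> no (count: 1)
  'dislike' -> no (count: 1)
  'disobey' -> no (count: 1)
Total with prefix 'pre': 1

1


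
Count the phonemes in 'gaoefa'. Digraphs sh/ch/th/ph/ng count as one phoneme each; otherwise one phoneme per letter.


Parsing 'gaoefa' greedily, digraphs first:
  'g' -> consonant phoneme (phonemes so far: 1)
  'a' -> vowel phoneme (phonemes so far: 2)
  'o' -> vowel phoneme (phonemes so far: 3)
  'e' -> vowel phoneme (phonemes so far: 4)
  'f' -> consonant phoneme (phonemes so far: 5)
  'a' -> vowel phoneme (phonemes so far: 6)
Total phonemes: 6

6


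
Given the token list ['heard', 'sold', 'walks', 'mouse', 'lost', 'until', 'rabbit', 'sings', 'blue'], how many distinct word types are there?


Listing all tokens and tracking unique types:
  Token 1: 'heard' -> NEW (unique so far: 1)
  Token 2: 'sold' -> NEW (unique so far: 2)
  Token 3: 'walks' -> NEW (unique so far: 3)
  Token 4: 'mouse' -> NEW (unique so far: 4)
  Token 5: 'lost' -> NEW (unique so far: 5)
  Token 6: 'until' -> NEW (unique so far: 6)
  Token 7: 'rabbit' -> NEW (unique so far: 7)
  Token 8: 'sings' -> NEW (unique so far: 8)
  Token 9: 'blue' -> NEW (unique so far: 9)
Unique types: ('blue', 'heard', 'lost', 'mouse', 'rabbit', 'sings', 'sold', 'until', 'walks')
Vocabulary size: 9

9


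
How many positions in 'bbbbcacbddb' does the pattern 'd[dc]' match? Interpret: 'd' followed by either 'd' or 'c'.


Pattern: d[dc] means 'd' followed by either 'd' or 'c'.
Scanning 'bbbbcacbddb' position-by-position:
  Pos 0: window 'bb' -> no
  Pos 1: window 'bb' -> no
  Pos 2: window 'bb' -> no
  Pos 3: window 'bc' -> no
  Pos 4: window 'ca' -> no
  Pos 5: window 'ac' -> no
  Pos 6: window 'cb' -> no
  Pos 7: window 'bd' -> no
  Pos 8: window 'dd' -> MATCH
  Pos 9: window 'db' -> no
  Pos 10: window 'b' -> no
Total matches: 1

1


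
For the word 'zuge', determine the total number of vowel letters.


Scanning each character of 'zuge':
  Position 1: 'z' -> consonant (running count: 0)
  Position 2: 'u' -> vowel (running count: 1)
  Position 3: 'g' -> consonant (running count: 1)
  Position 4: 'e' -> vowel (running count: 2)
Total vowels: 2

2


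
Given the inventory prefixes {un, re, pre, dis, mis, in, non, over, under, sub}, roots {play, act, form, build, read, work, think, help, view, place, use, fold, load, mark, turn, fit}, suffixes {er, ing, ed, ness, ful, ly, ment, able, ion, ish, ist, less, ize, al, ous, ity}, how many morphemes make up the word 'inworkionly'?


Segmenting 'inworkionly' against the inventory:
  'in' -> prefix (morpheme 1)
  'work' -> root (morpheme 2)
  'ion' -> suffix (morpheme 3)
  'ly' -> suffix (morpheme 4)
Total morphemes: 4

4


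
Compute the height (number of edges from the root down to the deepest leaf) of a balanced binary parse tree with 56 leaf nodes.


In a balanced binary tree with n leaves the deepest leaf is ceil(log2(n)) edges below the root.
log2(56) = 5.8074
ceil(5.8074) = 6
height (edges) = 6

6


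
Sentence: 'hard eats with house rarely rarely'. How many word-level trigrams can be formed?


Word trigrams from [6] words:
  Trigram 1: (hard eats with)
  Trigram 2: (eats with house)
  Trigram 3: (with house rarely)
  Trigram 4: (house rarely rarely)
Total word trigrams: 6 - 2 = 4

4


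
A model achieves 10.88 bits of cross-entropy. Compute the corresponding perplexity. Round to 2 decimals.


Perplexity formula: PP = 2^H
H = 10.88
PP = 2^10.88
Decompose: 2^10.88 = 2^10 * 2^0.88
2^10 = 1024, 2^0.88 ~ 1.8403753
PP ~ 1024 * 1.8403753 = 1884.5443072
Rounded to 2 decimals: 1884.54

1884.54


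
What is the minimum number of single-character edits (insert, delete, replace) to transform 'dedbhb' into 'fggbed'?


Building DP table for s1='dedbhb' (len 6) and s2='fggbed' (len 6):
       f  g  g  b  e  d
    0  1  2  3  4  5  6
  d 1  1  2  3  4  5  5
  e 2  2  2  3  4  4  5
  d 3  3  3  3  4  5  4
  b 4  4  4  4  3  4  5
  h 5  5  5  5  4  4  5
  b 6  6  6  6  5  5  5
Edit distance = dp[6][6] = 5

5


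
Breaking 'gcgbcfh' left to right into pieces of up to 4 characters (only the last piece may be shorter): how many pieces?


'gcgbcfh' has 7 characters.
Chunking with max size 4:
  Chunk 1: 'gcgb' (positions 0-3)
  Chunk 2: 'cfh' (positions 4-6)
Total chunks: ceil(7 / 4) = 2

2


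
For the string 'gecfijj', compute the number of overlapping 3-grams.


String 'gecfijj' has length L = 7.
Number of overlapping n-grams = L - n + 1
Substituting: 7 - 3 + 1 = 5

5


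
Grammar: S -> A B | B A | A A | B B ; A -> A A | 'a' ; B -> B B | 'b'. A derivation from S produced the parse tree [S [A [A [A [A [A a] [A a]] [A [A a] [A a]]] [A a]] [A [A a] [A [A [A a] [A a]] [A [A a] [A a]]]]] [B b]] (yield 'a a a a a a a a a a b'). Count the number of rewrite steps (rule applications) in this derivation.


Every bracketed nonterminal node [X ...] in the tree is produced by exactly one rule application.
Reading the tree off as a leftmost derivation:
  Step 1: S  =>  A B   (applied S -> A B)
  Step 2: A B  =>  A A B   (applied A -> A A)
  Step 3: A A B  =>  A A A B   (applied A -> A A)
  Step 4: A A A B  =>  A A A A B   (applied A -> A A)
  Step 5: A A A A B  =>  A A A A A B   (applied A -> A A)
  Step 6: A A A A A B  =>  a A A A A B   (applied A -> a)
  Step 7: a A A A A B  =>  a a A A A B   (applied A -> a)
  Step 8: a a A A A B  =>  a a A A A A B   (applied A -> A A)
  Step 9: a a A A A A B  =>  a a a A A A B   (applied A -> a)
  Step 10: a a a A A A B  =>  a a a a A A B   (applied A -> a)
  Step 11: a a a a A A B  =>  a a a a a A B   (applied A -> a)
  Step 12: a a a a a A B  =>  a a a a a A A B   (applied A -> A A)
  Step 13: a a a a a A A B  =>  a a a a a a A B   (applied A -> a)
  Step 14: a a a a a a A B  =>  a a a a a a A A B   (applied A -> A A)
  Step 15: a a a a a a A A B  =>  a a a a a a A A A B   (applied A -> A A)
  Step 16: a a a a a a A A A B  =>  a a a a a a a A A B   (applied A -> a)
  Step 17: a a a a a a a A A B  =>  a a a a a a a a A B   (applied A -> a)
  Step 18: a a a a a a a a A B  =>  a a a a a a a a A A B   (applied A -> A A)
  Step 19: a a a a a a a a A A B  =>  a a a a a a a a a A B   (applied A -> a)
  Step 20: a a a a a a a a a A B  =>  a a a a a a a a a a B   (applied A -> a)
  Step 21: a a a a a a a a a a B  =>  a a a a a a a a a a b   (applied B -> b)
Final yield: a a a a a a a a a a b
Total rewrite steps: 21

21


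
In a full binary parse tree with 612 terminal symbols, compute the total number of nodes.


Leaf nodes (terminals): 612
Internal nodes = n - 1 = 612 - 1 = 611
Total = leaves + internal = 612 + 611 = 1223

1223


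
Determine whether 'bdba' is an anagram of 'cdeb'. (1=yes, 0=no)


Sort characters of 'bdba': 'abbd'
Sort characters of 'cdeb': 'bcde'
Sorted forms differ -> they are NOT anagrams
Result: 0

0


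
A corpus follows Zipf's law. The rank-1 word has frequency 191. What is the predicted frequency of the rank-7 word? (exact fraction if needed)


Zipf's law: freq(rank) = f1 / rank
f1 = 191, rank = 7
freq = 191 / 7
GCD(191, 7) = 1
Simplified: 191/7

191/7


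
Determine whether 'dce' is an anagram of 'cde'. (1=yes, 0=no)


Sort characters of 'dce': 'cde'
Sort characters of 'cde': 'cde'
Sorted forms match -> they ARE anagrams
Result: 1

1


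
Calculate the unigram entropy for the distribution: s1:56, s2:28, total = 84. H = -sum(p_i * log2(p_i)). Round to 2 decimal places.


Computing entropy H = -sum(p_i * log2(p_i)):
  s1: p = 56/84 = 0.6667, -p*log2(p) = 0.3900
  s2: p = 28/84 = 0.3333, -p*log2(p) = 0.5283
H = sum of terms = 0.9183
Rounded to 2 decimals: 0.92

0.92


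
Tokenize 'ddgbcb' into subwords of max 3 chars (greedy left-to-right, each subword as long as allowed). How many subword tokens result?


'ddgbcb' has 6 characters.
Chunking with max size 3:
  Chunk 1: 'ddg' (positions 0-2)
  Chunk 2: 'bcb' (positions 3-5)
Total chunks: ceil(6 / 3) = 2

2


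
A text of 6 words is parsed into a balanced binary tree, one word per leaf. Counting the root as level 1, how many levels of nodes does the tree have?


In a balanced binary tree with n leaves the deepest leaf is ceil(log2(n)) edges below the root,
so counting node levels inclusive of root and leaves gives ceil(log2(n)) + 1 levels.
log2(6) = 2.5850
ceil(2.5850) = 3
levels = 3 + 1 = 4

4


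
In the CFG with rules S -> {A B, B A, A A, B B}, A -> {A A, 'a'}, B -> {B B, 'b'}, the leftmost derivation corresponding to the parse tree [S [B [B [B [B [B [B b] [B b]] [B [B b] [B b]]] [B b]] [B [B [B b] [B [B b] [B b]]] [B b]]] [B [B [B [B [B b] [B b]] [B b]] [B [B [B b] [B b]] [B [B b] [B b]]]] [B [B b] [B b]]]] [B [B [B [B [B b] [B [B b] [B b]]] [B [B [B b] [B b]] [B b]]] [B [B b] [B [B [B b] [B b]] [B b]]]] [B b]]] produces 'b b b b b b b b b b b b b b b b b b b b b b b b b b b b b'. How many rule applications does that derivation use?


Every bracketed nonterminal node [X ...] in the tree is produced by exactly one rule application.
Reading the tree off as a leftmost derivation:
  Step 1: S  =>  B B   (applied S -> B B)
  Step 2: B B  =>  B B B   (applied B -> B B)
  Step 3: B B B  =>  B B B B   (applied B -> B B)
  Step 4: B B B B  =>  B B B B B   (applied B -> B B)
  Step 5: B B B B B  =>  B B B B B B   (applied B -> B B)
  Step 6: B B B B B B  =>  B B B B B B B   (applied B -> B B)
  Step 7: B B B B B B B  =>  b B B B B B B   (applied B -> b)
  Step 8: b B B B B B B  =>  b b B B B B B   (applied B -> b)
  Step 9: b b B B B B B  =>  b b B B B B B B   (applied B -> B B)
  Step 10: b b B B B B B B  =>  b b b B B B B B   (applied B -> b)
  Step 11: b b b B B B B B  =>  b b b b B B B B   (applied B -> b)
  Step 12: b b b b B B B B  =>  b b b b b B B B   (applied B -> b)
  Step 13: b b b b b B B B  =>  b b b b b B B B B   (applied B -> B B)
  Step 14: b b b b b B B B B  =>  b b b b b B B B B B   (applied B -> B B)
  Step 15: b b b b b B B B B B  =>  b b b b b b B B B B   (applied B -> b)
  Step 16: b b b b b b B B B B  =>  b b b b b b B B B B B   (applied B -> B B)
  Step 17: b b b b b b B B B B B  =>  b b b b b b b B B B B   (applied B -> b)
  Step 18: b b b b b b b B B B B  =>  b b b b b b b b B B B   (applied B -> b)
  Step 19: b b b b b b b b B B B  =>  b b b b b b b b b B B   (applied B -> b)
  Step 20: b b b b b b b b b B B  =>  b b b b b b b b b B B B   (applied B -> B B)
  Step 21: b b b b b b b b b B B B  =>  b b b b b b b b b B B B B   (applied B -> B B)
  Step 22: b b b b b b b b b B B B B  =>  b b b b b b b b b B B B B B   (applied B -> B B)
  Step 23: b b b b b b b b b B B B B B  =>  b b b b b b b b b B B B B B B   (applied B -> B B)
  Step 24: b b b b b b b b b B B B B B B  =>  b b b b b b b b b b B B B B B   (applied B -> b)
  Step 25: b b b b b b b b b b B B B B B  =>  b b b b b b b b b b b B B B B   (applied B -> b)
  Step 26: b b b b b b b b b b b B B B B  =>  b b b b b b b b b b b b B B B   (applied B -> b)
  Step 27: b b b b b b b b b b b b B B B  =>  b b b b b b b b b b b b B B B B   (applied B -> B B)
  Step 28: b b b b b b b b b b b b B B B B  =>  b b b b b b b b b b b b B B B B B   (applied B -> B B)
  Step 29: b b b b b b b b b b b b B B B B B  =>  b b b b b b b b b b b b b B B B B   (applied B -> b)
  Step 30: b b b b b b b b b b b b b B B B B  =>  b b b b b b b b b b b b b b B B B   (applied B -> b)
  Step 31: b b b b b b b b b b b b b b B B B  =>  b b b b b b b b b b b b b b B B B B   (applied B -> B B)
  Step 32: b b b b b b b b b b b b b b B B B B  =>  b b b b b b b b b b b b b b b B B B   (applied B -> b)
  Step 33: b b b b b b b b b b b b b b b B B B  =>  b b b b b b b b b b b b b b b b B B   (applied B -> b)
  Step 34: b b b b b b b b b b b b b b b b B B  =>  b b b b b b b b b b b b b b b b B B B   (applied B -> B B)
  Step 35: b b b b b b b b b b b b b b b b B B B  =>  b b b b b b b b b b b b b b b b b B B   (applied B -> b)
  Step 36: b b b b b b b b b b b b b b b b b B B  =>  b b b b b b b b b b b b b b b b b b B   (applied B -> b)
  Step 37: b b b b b b b b b b b b b b b b b b B  =>  b b b b b b b b b b b b b b b b b b B B   (applied B -> B B)
  Step 38: b b b b b b b b b b b b b b b b b b B B  =>  b b b b b b b b b b b b b b b b b b B B B   (applied B -> B B)
  Step 39: b b b b b b b b b b b b b b b b b b B B B  =>  b b b b b b b b b b b b b b b b b b B B B B   (applied B -> B B)
  Step 40: b b b b b b b b b b b b b b b b b b B B B B  =>  b b b b b b b b b b b b b b b b b b B B B B B   (applied B -> B B)
  Step 41: b b b b b b b b b b b b b b b b b b B B B B B  =>  b b b b b b b b b b b b b b b b b b b B B B B   (applied B -> b)
  Step 42: b b b b b b b b b b b b b b b b b b b B B B B  =>  b b b b b b b b b b b b b b b b b b b B B B B B   (applied B -> B B)
  Step 43: b b b b b b b b b b b b b b b b b b b B B B B B  =>  b b b b b b b b b b b b b b b b b b b b B B B B   (applied B -> b)
  Step 44: b b b b b b b b b b b b b b b b b b b b B B B B  =>  b b b b b b b b b b b b b b b b b b b b b B B B   (applied B -> b)
  Step 45: b b b b b b b b b b b b b b b b b b b b b B B B  =>  b b b b b b b b b b b b b b b b b b b b b B B B B   (applied B -> B B)
  Step 46: b b b b b b b b b b b b b b b b b b b b b B B B B  =>  b b b b b b b b b b b b b b b b b b b b b B B B B B   (applied B -> B B)
  Step 47: b b b b b b b b b b b b b b b b b b b b b B B B B B  =>  b b b b b b b b b b b b b b b b b b b b b b B B B B   (applied B -> b)
  Step 48: b b b b b b b b b b b b b b b b b b b b b b B B B B  =>  b b b b b b b b b b b b b b b b b b b b b b b B B B   (applied B -> b)
  Step 49: b b b b b b b b b b b b b b b b b b b b b b b B B B  =>  b b b b b b b b b b b b b b b b b b b b b b b b B B   (applied B -> b)
  Step 50: b b b b b b b b b b b b b b b b b b b b b b b b B B  =>  b b b b b b b b b b b b b b b b b b b b b b b b B B B   (applied B -> B B)
  Step 51: b b b b b b b b b b b b b b b b b b b b b b b b B B B  =>  b b b b b b b b b b b b b b b b b b b b b b b b b B B   (applied B -> b)
  Step 52: b b b b b b b b b b b b b b b b b b b b b b b b b B B  =>  b b b b b b b b b b b b b b b b b b b b b b b b b B B B   (applied B -> B B)
  Step 53: b b b b b b b b b b b b b b b b b b b b b b b b b B B B  =>  b b b b b b b b b b b b b b b b b b b b b b b b b B B B B   (applied B -> B B)
  Step 54: b b b b b b b b b b b b b b b b b b b b b b b b b B B B B  =>  b b b b b b b b b b b b b b b b b b b b b b b b b b B B B   (applied B -> b)
  Step 55: b b b b b b b b b b b b b b b b b b b b b b b b b b B B B  =>  b b b b b b b b b b b b b b b b b b b b b b b b b b b B B   (applied B -> b)
  Step 56: b b b b b b b b b b b b b b b b b b b b b b b b b b b B B  =>  b b b b b b b b b b b b b b b b b b b b b b b b b b b b B   (applied B -> b)
  Step 57: b b b b b b b b b b b b b b b b b b b b b b b b b b b b B  =>  b b b b b b b b b b b b b b b b b b b b b b b b b b b b b   (applied B -> b)
Final yield: b b b b b b b b b b b b b b b b b b b b b b b b b b b b b
Total rewrite steps: 57

57


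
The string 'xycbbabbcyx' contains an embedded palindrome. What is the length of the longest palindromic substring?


Scanning 'xycbbabbcyx' for palindromic substrings.
Substring at positions 0-10: 'xycbbabbcyx'.
Check: reverse('xycbbabbcyx') = 'xycbbabbcyx' -> palindrome confirmed.
No longer palindromic substring exists; longest length = 11

11


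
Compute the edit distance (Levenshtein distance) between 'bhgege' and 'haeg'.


Building DP table for s1='bhgege' (len 6) and s2='haeg' (len 4):
       h  a  e  g
    0  1  2  3  4
  b 1  1  2  3  4
  h 2  1  2  3  4
  g 3  2  2  3  3
  e 4  3  3  2  3
  g 5  4  4  3  2
  e 6  5  5  4  3
Edit distance = dp[6][4] = 3

3


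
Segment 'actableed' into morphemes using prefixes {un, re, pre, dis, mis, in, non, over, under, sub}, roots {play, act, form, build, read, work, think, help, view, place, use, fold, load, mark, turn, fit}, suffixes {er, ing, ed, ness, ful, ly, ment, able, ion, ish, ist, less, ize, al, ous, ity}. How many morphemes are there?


Segmenting 'actableed' against the inventory:
  'act' -> root (morpheme 1)
  'able' -> suffix (morpheme 2)
  'ed' -> suffix (morpheme 3)
Total morphemes: 3

3


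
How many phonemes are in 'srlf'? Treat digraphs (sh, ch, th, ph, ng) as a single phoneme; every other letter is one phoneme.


Parsing 'srlf' greedily, digraphs first:
  's' -> consonant phoneme (phonemes so far: 1)
  'r' -> consonant phoneme (phonemes so far: 2)
  'l' -> consonant phoneme (phonemes so far: 3)
  'f' -> consonant phoneme (phonemes so far: 4)
Total phonemes: 4

4


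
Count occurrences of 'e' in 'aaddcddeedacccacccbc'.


Scanning 'aaddcddeedacccacccbc' for 'e':
  Position 7: 'e' -> MATCH (count: 1)
  Position 8: 'e' -> MATCH (count: 2)
Total occurrences of 'e': 2

2


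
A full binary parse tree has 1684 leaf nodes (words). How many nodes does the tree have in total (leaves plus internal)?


Leaf nodes (terminals): 1684
Internal nodes = n - 1 = 1684 - 1 = 1683
Total = leaves + internal = 1684 + 1683 = 3367

3367


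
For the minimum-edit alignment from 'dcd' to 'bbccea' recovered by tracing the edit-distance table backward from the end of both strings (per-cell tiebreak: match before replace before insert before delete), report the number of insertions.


Edit distance = 5. Backtracking from cell (3, 6) with preference match > replace > insert > delete,
then listing the resulting alignment 'dcd' -> 'bbccea' left to right:
  Step 1: insert 'b' [insertion #1]
  Step 2: insert 'b' [insertion #2]
  Step 3: replace d->c
  Step 4: keep 'c'
  Step 5: insert 'e' [insertion #3]
  Step 6: replace d->a
Total insertions: 3

3


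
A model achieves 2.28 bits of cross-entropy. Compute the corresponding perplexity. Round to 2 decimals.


Perplexity formula: PP = 2^H
H = 2.28
PP = 2^2.28
Decompose: 2^2.28 = 2^2 * 2^0.28
2^2 = 4, 2^0.28 ~ 1.2141949
PP ~ 4 * 1.2141949 = 4.8567796
Rounded to 2 decimals: 4.86

4.86


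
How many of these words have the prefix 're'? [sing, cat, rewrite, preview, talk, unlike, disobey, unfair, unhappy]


Checking each word for prefix 're':
  'sing' -> no (count: 0)
  'cat' -> no (count: 0)
  'rewrite' -> YES, starts with 're' (count: 1)
  'preview' -> no (count: 1)
  'talk' -> no (count: 1)
  'unlike' -> no (count: 1)
  'disobey' -> no (count: 1)
  'unfair' -> no (count: 1)
  'unhappy' -> no (count: 1)
Total with prefix 're': 1

1


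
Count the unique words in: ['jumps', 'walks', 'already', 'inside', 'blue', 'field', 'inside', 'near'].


Listing all tokens and tracking unique types:
  Token 1: 'jumps' -> NEW (unique so far: 1)
  Token 2: 'walks' -> NEW (unique so far: 2)
  Token 3: 'already' -> NEW (unique so far: 3)
  Token 4: 'inside' -> NEW (unique so far: 4)
  Token 5: 'blue' -> NEW (unique so far: 5)
  Token 6: 'field' -> NEW (unique so far: 6)
  Token 7: 'inside' -> duplicate (unique so far: 6)
  Token 8: 'near' -> NEW (unique so far: 7)
Unique types: ('already', 'blue', 'field', 'inside', 'jumps', 'near', 'walks')
Vocabulary size: 7

7


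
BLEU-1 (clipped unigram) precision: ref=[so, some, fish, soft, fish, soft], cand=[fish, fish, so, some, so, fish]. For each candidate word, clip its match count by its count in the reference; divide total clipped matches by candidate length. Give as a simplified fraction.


Reference word counts: {'fish': 2, 'so': 1, 'soft': 2, 'some': 1}
Checking each candidate word (with clipping):
  'fish' -> in reference (ref count 2, used 1/2) -> match (matches: 1)
  'fish' -> in reference (ref count 2, used 2/2) -> match (matches: 2)
  'so' -> in reference (ref count 1, used 1/1) -> match (matches: 3)
  'some' -> in reference (ref count 1, used 1/1) -> match (matches: 4)
  'so' -> ref count 1 already used up (1/1) -> clipped, no match (matches: 4)
  'fish' -> ref count 2 already used up (2/2) -> clipped, no match (matches: 4)
Clipped matches: 4, Candidate length: 6
Precision = 4/6 = 2/3

2/3


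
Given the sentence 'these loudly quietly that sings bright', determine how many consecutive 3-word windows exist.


Word trigrams from [6] words:
  Trigram 1: (these loudly quietly)
  Trigram 2: (loudly quietly that)
  Trigram 3: (quietly that sings)
  Trigram 4: (that sings bright)
Total word trigrams: 6 - 2 = 4

4


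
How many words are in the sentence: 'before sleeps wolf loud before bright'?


Counting words by splitting on spaces:
  Word 1: 'before'
  Word 2: 'sleeps'
  Word 3: 'wolf'
  Word 4: 'loud'
  Word 5: 'before'
  Word 6: 'bright'
Total words: 6

6


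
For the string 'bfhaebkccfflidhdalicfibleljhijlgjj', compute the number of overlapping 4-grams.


String 'bfhaebkccfflidhdalicfibleljhijlgjj' has length L = 34.
Number of overlapping n-grams = L - n + 1
Substituting: 34 - 4 + 1 = 31

31


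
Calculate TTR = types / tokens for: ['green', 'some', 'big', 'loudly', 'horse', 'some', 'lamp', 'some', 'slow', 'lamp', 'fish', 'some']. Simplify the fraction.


Tokens: 12
Unique types: ('big', 'fish', 'green', 'horse', 'lamp', 'loudly', 'slow', 'some') = 8
TTR = 8/12
Simplify: divide both by 4 -> 2/3
TTR = 2/3

2/3


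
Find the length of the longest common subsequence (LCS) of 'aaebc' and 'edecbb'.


DP table for LCS of 'aaebc' and 'edecbb':
       e  d  e  c  b  b
    0  0  0  0  0  0  0
  a 0  0  0  0  0  0  0
  a 0  0  0  0  0  0  0
  e 0  1  1  1  1  1  1
  b 0  1  1  1  1  2  2
  c 0  1  1  1  2  2  2
LCS: 'eb'
LCS length = 2

2


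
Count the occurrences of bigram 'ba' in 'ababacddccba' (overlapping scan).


Scanning 'ababacddccba' for bigram 'ba':
  Position 0: 'ab' -> no
  Position 1: 'ba' -> MATCH
  Position 2: 'ab' -> no
  Position 3: 'ba' -> MATCH
  Position 4: 'ac' -> no
  Position 5: 'cd' -> no
  Position 6: 'dd' -> no
  Position 7: 'dc' -> no
  Position 8: 'cc' -> no
  Position 9: 'cb' -> no
  Position 10: 'ba' -> MATCH
Total matches: 3

3


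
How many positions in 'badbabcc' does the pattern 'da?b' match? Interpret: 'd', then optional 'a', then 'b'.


Pattern: da?b means 'd', then optional 'a', then 'b'.
Scanning 'badbabcc' position-by-position:
  Pos 0: window 'bad' -> no
  Pos 1: window 'adb' -> no
  Pos 2: window 'dba' -> MATCH
  Pos 3: window 'bab' -> no
  Pos 4: window 'abc' -> no
  Pos 5: window 'bcc' -> no
  Pos 6: window 'cc' -> no
  Pos 7: window 'c' -> no
Total matches: 1

1


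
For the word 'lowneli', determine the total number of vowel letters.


Scanning each character of 'lowneli':
  Position 1: 'l' -> consonant (running count: 0)
  Position 2: 'o' -> vowel (running count: 1)
  Position 3: 'w' -> consonant (running count: 1)
  Position 4: 'n' -> consonant (running count: 1)
  Position 5: 'e' -> vowel (running count: 2)
  Position 6: 'l' -> consonant (running count: 2)
  Position 7: 'i' -> vowel (running count: 3)
Total vowels: 3

3


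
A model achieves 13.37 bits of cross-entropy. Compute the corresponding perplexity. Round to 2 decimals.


Perplexity formula: PP = 2^H
H = 13.37
PP = 2^13.37
Decompose: 2^13.37 = 2^13 * 2^0.37
2^13 = 8192, 2^0.37 ~ 1.2923528
PP ~ 8192 * 1.2923528 = 10586.9541376
Rounded to 2 decimals: 10586.95

10586.95


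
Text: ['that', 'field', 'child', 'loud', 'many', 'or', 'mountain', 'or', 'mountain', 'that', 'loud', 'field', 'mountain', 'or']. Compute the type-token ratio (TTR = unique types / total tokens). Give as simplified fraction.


Tokens: 14
Unique types: ('child', 'field', 'loud', 'many', 'mountain', 'or', 'that') = 7
TTR = 7/14
Simplify: divide both by 7 -> 1/2
TTR = 1/2

1/2


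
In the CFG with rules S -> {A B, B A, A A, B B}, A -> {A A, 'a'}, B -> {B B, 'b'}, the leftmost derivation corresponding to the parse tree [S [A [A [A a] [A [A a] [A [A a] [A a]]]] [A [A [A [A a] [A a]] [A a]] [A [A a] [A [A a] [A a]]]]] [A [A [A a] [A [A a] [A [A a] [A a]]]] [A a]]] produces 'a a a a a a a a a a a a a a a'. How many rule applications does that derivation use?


Every bracketed nonterminal node [X ...] in the tree is produced by exactly one rule application.
Reading the tree off as a leftmost derivation:
  Step 1: S  =>  A A   (applied S -> A A)
  Step 2: A A  =>  A A A   (applied A -> A A)
  Step 3: A A A  =>  A A A A   (applied A -> A A)
  Step 4: A A A A  =>  a A A A   (applied A -> a)
  Step 5: a A A A  =>  a A A A A   (applied A -> A A)
  Step 6: a A A A A  =>  a a A A A   (applied A -> a)
  Step 7: a a A A A  =>  a a A A A A   (applied A -> A A)
  Step 8: a a A A A A  =>  a a a A A A   (applied A -> a)
  Step 9: a a a A A A  =>  a a a a A A   (applied A -> a)
  Step 10: a a a a A A  =>  a a a a A A A   (applied A -> A A)
  Step 11: a a a a A A A  =>  a a a a A A A A   (applied A -> A A)
  Step 12: a a a a A A A A  =>  a a a a A A A A A   (applied A -> A A)
  Step 13: a a a a A A A A A  =>  a a a a a A A A A   (applied A -> a)
  Step 14: a a a a a A A A A  =>  a a a a a a A A A   (applied A -> a)
  Step 15: a a a a a a A A A  =>  a a a a a a a A A   (applied A -> a)
  Step 16: a a a a a a a A A  =>  a a a a a a a A A A   (applied A -> A A)
  Step 17: a a a a a a a A A A  =>  a a a a a a a a A A   (applied A -> a)
  Step 18: a a a a a a a a A A  =>  a a a a a a a a A A A   (applied A -> A A)
  Step 19: a a a a a a a a A A A  =>  a a a a a a a a a A A   (applied A -> a)
  Step 20: a a a a a a a a a A A  =>  a a a a a a a a a a A   (applied A -> a)
  Step 21: a a a a a a a a a a A  =>  a a a a a a a a a a A A   (applied A -> A A)
  Step 22: a a a a a a a a a a A A  =>  a a a a a a a a a a A A A   (applied A -> A A)
  Step 23: a a a a a a a a a a A A A  =>  a a a a a a a a a a a A A   (applied A -> a)
  Step 24: a a a a a a a a a a a A A  =>  a a a a a a a a a a a A A A   (applied A -> A A)
  Step 25: a a a a a a a a a a a A A A  =>  a a a a a a a a a a a a A A   (applied A -> a)
  Step 26: a a a a a a a a a a a a A A  =>  a a a a a a a a a a a a A A A   (applied A -> A A)
  Step 27: a a a a a a a a a a a a A A A  =>  a a a a a a a a a a a a a A A   (applied A -> a)
  Step 28: a a a a a a a a a a a a a A A  =>  a a a a a a a a a a a a a a A   (applied A -> a)
  Step 29: a a a a a a a a a a a a a a A  =>  a a a a a a a a a a a a a a a   (applied A -> a)
Final yield: a a a a a a a a a a a a a a a
Total rewrite steps: 29

29


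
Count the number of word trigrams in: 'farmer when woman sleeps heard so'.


Word trigrams from [6] words:
  Trigram 1: (farmer when woman)
  Trigram 2: (when woman sleeps)
  Trigram 3: (woman sleeps heard)
  Trigram 4: (sleeps heard so)
Total word trigrams: 6 - 2 = 4

4


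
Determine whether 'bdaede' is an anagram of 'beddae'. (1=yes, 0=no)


Sort characters of 'bdaede': 'abddee'
Sort characters of 'beddae': 'abddee'
Sorted forms match -> they ARE anagrams
Result: 1

1


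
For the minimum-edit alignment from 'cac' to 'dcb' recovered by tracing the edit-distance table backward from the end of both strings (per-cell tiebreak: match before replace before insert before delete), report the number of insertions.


Edit distance = 3. Backtracking from cell (3, 3) with preference match > replace > insert > delete,
then listing the resulting alignment 'cac' -> 'dcb' left to right:
  Step 1: replace c->d
  Step 2: replace a->c
  Step 3: replace c->b
Total insertions: 0

0


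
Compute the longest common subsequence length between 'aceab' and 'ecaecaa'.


DP table for LCS of 'aceab' and 'ecaecaa':
       e  c  a  e  c  a  a
    0  0  0  0  0  0  0  0
  a 0  0  0  1  1  1  1  1
  c 0  0  1  1  1  2  2  2
  e 0  1  1  1  2  2  2  2
  a 0  1  1  2  2  2  3  3
  b 0  1  1  2  2  2  3  3
LCS: 'aca'
LCS length = 3

3


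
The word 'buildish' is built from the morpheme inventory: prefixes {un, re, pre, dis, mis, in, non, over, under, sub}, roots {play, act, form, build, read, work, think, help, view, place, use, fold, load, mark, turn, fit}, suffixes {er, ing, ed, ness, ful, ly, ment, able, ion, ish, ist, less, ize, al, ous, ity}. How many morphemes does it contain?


Segmenting 'buildish' against the inventory:
  'build' -> root (morpheme 1)
  'ish' -> suffix (morpheme 2)
Total morphemes: 2

2


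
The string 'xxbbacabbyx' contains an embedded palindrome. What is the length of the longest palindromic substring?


Scanning 'xxbbacabbyx' for palindromic substrings.
Substring at positions 2-8: 'bbacabb'.
Check: reverse('bbacabb') = 'bbacabb' -> palindrome confirmed.
Neighbouring characters ('x' / 'y') break symmetry, so it cannot extend further.
No longer palindromic substring exists; longest length = 7

7


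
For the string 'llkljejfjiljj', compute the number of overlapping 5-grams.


String 'llkljejfjiljj' has length L = 13.
Number of overlapping n-grams = L - n + 1
Substituting: 13 - 5 + 1 = 9

9


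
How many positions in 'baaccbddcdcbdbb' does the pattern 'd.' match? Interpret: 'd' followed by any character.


Pattern: d. means 'd' followed by any character.
Scanning 'baaccbddcdcbdbb' position-by-position:
  Pos 0: window 'ba' -> no
  Pos 1: window 'aa' -> no
  Pos 2: window 'ac' -> no
  Pos 3: window 'cc' -> no
  Pos 4: window 'cb' -> no
  Pos 5: window 'bd' -> no
  Pos 6: window 'dd' -> MATCH
  Pos 7: window 'dc' -> MATCH
  Pos 8: window 'cd' -> no
  Pos 9: window 'dc' -> MATCH
  Pos 10: window 'cb' -> no
  Pos 11: window 'bd' -> no
  Pos 12: window 'db' -> MATCH
  Pos 13: window 'bb' -> no
  Pos 14: window 'b' -> no
Total matches: 4

4


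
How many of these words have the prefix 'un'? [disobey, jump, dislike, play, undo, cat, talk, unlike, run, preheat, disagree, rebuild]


Checking each word for prefix 'un':
  'disobey' -> no (count: 0)
  'jump' -> no (count: 0)
  'dislike' -> no (count: 0)
  'play' -> no (count: 0)
  'undo' -> YES, starts with 'un' (count: 1)
  'cat' -> no (count: 1)
  'talk' -> no (count: 1)
  'unlike' -> YES, starts with 'un' (count: 2)
  'run' -> no (count: 2)
  'preheat' -> no (count: 2)
  'disagree' -> no (count: 2)
  'rebuild' -> no (count: 2)
Total with prefix 'un': 2

2


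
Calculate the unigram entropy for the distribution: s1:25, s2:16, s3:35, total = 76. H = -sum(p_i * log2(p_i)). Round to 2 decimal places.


Computing entropy H = -sum(p_i * log2(p_i)):
  s1: p = 25/76 = 0.3289, -p*log2(p) = 0.5277
  s2: p = 16/76 = 0.2105, -p*log2(p) = 0.4732
  s3: p = 35/76 = 0.4605, -p*log2(p) = 0.5152
H = sum of terms = 1.5161
Rounded to 2 decimals: 1.52

1.52


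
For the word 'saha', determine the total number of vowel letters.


Scanning each character of 'saha':
  Position 1: 's' -> consonant (running count: 0)
  Position 2: 'a' -> vowel (running count: 1)
  Position 3: 'h' -> consonant (running count: 1)
  Position 4: 'a' -> vowel (running count: 2)
Total vowels: 2

2


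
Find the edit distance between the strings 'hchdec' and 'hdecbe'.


Building DP table for s1='hchdec' (len 6) and s2='hdecbe' (len 6):
       h  d  e  c  b  e
    0  1  2  3  4  5  6
  h 1  0  1  2  3  4  5
  c 2  1  1  2  2  3  4
  h 3  2  2  2  3  3  4
  d 4  3  2  3  3  4  4
  e 5  4  3  2  3  4  4
  c 6  5  4  3  2  3  4
Edit distance = dp[6][6] = 4

4


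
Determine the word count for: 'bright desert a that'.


Counting words by splitting on spaces:
  Word 1: 'bright'
  Word 2: 'desert'
  Word 3: 'a'
  Word 4: 'that'
Total words: 4

4


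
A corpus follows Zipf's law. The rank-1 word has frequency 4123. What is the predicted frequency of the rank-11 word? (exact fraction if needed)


Zipf's law: freq(rank) = f1 / rank
f1 = 4123, rank = 11
freq = 4123 / 11
GCD(4123, 11) = 1
Simplified: 4123/11

4123/11


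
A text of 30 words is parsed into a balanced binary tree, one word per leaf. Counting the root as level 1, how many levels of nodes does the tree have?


In a balanced binary tree with n leaves the deepest leaf is ceil(log2(n)) edges below the root,
so counting node levels inclusive of root and leaves gives ceil(log2(n)) + 1 levels.
log2(30) = 4.9069
ceil(4.9069) = 5
levels = 5 + 1 = 6

6


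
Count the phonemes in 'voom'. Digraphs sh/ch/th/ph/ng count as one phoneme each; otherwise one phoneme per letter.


Parsing 'voom' greedily, digraphs first:
  'v' -> consonant phoneme (phonemes so far: 1)
  'o' -> vowel phoneme (phonemes so far: 2)
  'o' -> vowel phoneme (phonemes so far: 3)
  'm' -> consonant phoneme (phonemes so far: 4)
Total phonemes: 4

4


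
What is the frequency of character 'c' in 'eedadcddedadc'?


Scanning 'eedadcddedadc' for 'c':
  Position 5: 'c' -> MATCH (count: 1)
  Position 12: 'c' -> MATCH (count: 2)
Total occurrences of 'c': 2

2


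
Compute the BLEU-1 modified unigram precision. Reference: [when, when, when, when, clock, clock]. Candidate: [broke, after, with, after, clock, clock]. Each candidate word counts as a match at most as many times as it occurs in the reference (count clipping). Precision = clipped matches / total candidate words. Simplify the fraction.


Reference word counts: {'clock': 2, 'when': 4}
Checking each candidate word (with clipping):
  'broke' -> not in reference -> no match (matches: 0)
  'after' -> not in reference -> no match (matches: 0)
  'with' -> not in reference -> no match (matches: 0)
  'after' -> not in reference -> no match (matches: 0)
  'clock' -> in reference (ref count 2, used 1/2) -> match (matches: 1)
  'clock' -> in reference (ref count 2, used 2/2) -> match (matches: 2)
Clipped matches: 2, Candidate length: 6
Precision = 2/6 = 1/3

1/3


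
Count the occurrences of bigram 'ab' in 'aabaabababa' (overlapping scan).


Scanning 'aabaabababa' for bigram 'ab':
  Position 0: 'aa' -> no
  Position 1: 'ab' -> MATCH
  Position 2: 'ba' -> no
  Position 3: 'aa' -> no
  Position 4: 'ab' -> MATCH
  Position 5: 'ba' -> no
  Position 6: 'ab' -> MATCH
  Position 7: 'ba' -> no
  Position 8: 'ab' -> MATCH
  Position 9: 'ba' -> no
Total matches: 4

4


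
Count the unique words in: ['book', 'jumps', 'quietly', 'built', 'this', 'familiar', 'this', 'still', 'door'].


Listing all tokens and tracking unique types:
  Token 1: 'book' -> NEW (unique so far: 1)
  Token 2: 'jumps' -> NEW (unique so far: 2)
  Token 3: 'quietly' -> NEW (unique so far: 3)
  Token 4: 'built' -> NEW (unique so far: 4)
  Token 5: 'this' -> NEW (unique so far: 5)
  Token 6: 'familiar' -> NEW (unique so far: 6)
  Token 7: 'this' -> duplicate (unique so far: 6)
  Token 8: 'still' -> NEW (unique so far: 7)
  Token 9: 'door' -> NEW (unique so far: 8)
Unique types: ('book', 'built', 'door', 'familiar', 'jumps', 'quietly', 'still', 'this')
Vocabulary size: 8

8


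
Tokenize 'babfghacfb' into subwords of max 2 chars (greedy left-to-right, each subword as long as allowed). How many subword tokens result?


'babfghacfb' has 10 characters.
Chunking with max size 2:
  Chunk 1: 'ba' (positions 0-1)
  Chunk 2: 'bf' (positions 2-3)
  Chunk 3: 'gh' (positions 4-5)
  Chunk 4: 'ac' (positions 6-7)
  Chunk 5: 'fb' (positions 8-9)
Total chunks: ceil(10 / 2) = 5

5


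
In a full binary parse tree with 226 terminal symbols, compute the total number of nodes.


Leaf nodes (terminals): 226
Internal nodes = n - 1 = 226 - 1 = 225
Total = leaves + internal = 226 + 225 = 451

451


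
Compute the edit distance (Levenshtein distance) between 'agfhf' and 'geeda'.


Building DP table for s1='agfhf' (len 5) and s2='geeda' (len 5):
       g  e  e  d  a
    0  1  2  3  4  5
  a 1  1  2  3  4  4
  g 2  1  2  3  4  5
  f 3  2  2  3  4  5
  h 4  3  3  3  4  5
  f 5  4  4  4  4  5
Edit distance = dp[5][5] = 5

5


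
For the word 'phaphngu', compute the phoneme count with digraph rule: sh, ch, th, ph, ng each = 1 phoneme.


Parsing 'phaphngu' greedily, digraphs first:
  'ph' -> digraph (1 consonant phoneme) (phonemes so far: 1)
  'a' -> vowel phoneme (phonemes so far: 2)
  'ph' -> digraph (1 consonant phoneme) (phonemes so far: 3)
  'ng' -> digraph (1 consonant phoneme) (phonemes so far: 4)
  'u' -> vowel phoneme (phonemes so far: 5)
Total phonemes: 5

5


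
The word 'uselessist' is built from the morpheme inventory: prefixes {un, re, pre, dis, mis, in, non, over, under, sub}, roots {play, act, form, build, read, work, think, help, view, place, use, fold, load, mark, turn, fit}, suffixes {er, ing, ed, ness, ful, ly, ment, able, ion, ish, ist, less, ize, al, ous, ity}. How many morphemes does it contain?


Segmenting 'uselessist' against the inventory:
  'use' -> root (morpheme 1)
  'less' -> suffix (morpheme 2)
  'ist' -> suffix (morpheme 3)
Total morphemes: 3

3


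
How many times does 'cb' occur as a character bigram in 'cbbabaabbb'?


Scanning 'cbbabaabbb' for bigram 'cb':
  Position 0: 'cb' -> MATCH
  Position 1: 'bb' -> no
  Position 2: 'ba' -> no
  Position 3: 'ab' -> no
  Position 4: 'ba' -> no
  Position 5: 'aa' -> no
  Position 6: 'ab' -> no
  Position 7: 'bb' -> no
  Position 8: 'bb' -> no
Total matches: 1

1


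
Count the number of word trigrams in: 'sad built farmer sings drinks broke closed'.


Word trigrams from [7] words:
  Trigram 1: (sad built farmer)
  Trigram 2: (built farmer sings)
  Trigram 3: (farmer sings drinks)
  Trigram 4: (sings drinks broke)
  Trigram 5: (drinks broke closed)
Total word trigrams: 7 - 2 = 5

5


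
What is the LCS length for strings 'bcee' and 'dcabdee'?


DP table for LCS of 'bcee' and 'dcabdee':
       d  c  a  b  d  e  e
    0  0  0  0  0  0  0  0
  b 0  0  0  0  1  1  1  1
  c 0  0  1  1  1  1  1  1
  e 0  0  1  1  1  1  2  2
  e 0  0  1  1  1  1  2  3
LCS: 'bee'
LCS length = 3

3


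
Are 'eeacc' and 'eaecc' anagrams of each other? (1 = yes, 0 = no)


Sort characters of 'eeacc': 'accee'
Sort characters of 'eaecc': 'accee'
Sorted forms match -> they ARE anagrams
Result: 1

1


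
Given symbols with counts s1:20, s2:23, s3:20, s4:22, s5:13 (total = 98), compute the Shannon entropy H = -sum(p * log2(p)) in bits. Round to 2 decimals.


Computing entropy H = -sum(p_i * log2(p_i)):
  s1: p = 20/98 = 0.2041, -p*log2(p) = 0.4679
  s2: p = 23/98 = 0.2347, -p*log2(p) = 0.4908
  s3: p = 20/98 = 0.2041, -p*log2(p) = 0.4679
  s4: p = 22/98 = 0.2245, -p*log2(p) = 0.4838
  s5: p = 13/98 = 0.1327, -p*log2(p) = 0.3866
H = sum of terms = 2.2970
Rounded to 2 decimals: 2.30

2.30


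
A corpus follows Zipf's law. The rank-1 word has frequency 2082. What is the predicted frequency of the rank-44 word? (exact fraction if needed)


Zipf's law: freq(rank) = f1 / rank
f1 = 2082, rank = 44
freq = 2082 / 44
GCD(2082, 44) = 2
Simplified: 1041/22

1041/22
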